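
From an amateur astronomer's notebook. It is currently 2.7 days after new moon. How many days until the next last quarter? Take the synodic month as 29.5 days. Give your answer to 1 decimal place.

Last quarter is 0.75 of the way through the cycle: age 0.75 × 29.5 = 22.125 d.
So 19.425 days remain (22.125 − 2.7).

19.4 days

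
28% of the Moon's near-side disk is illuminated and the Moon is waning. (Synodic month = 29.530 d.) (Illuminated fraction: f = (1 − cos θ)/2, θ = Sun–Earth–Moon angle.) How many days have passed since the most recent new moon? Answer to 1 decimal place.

From f = (1 − cos θ)/2: cos θ = 1 − 2×0.28 = 0.440; arccos → 63.9°.
A waning Moon lies in 180°–360°, so θ = 360° − 63.9° = 296.1°.
That fraction of the synodic month is 296.1/360 × 29.530 d ≈ 24.29 d.

24.3 days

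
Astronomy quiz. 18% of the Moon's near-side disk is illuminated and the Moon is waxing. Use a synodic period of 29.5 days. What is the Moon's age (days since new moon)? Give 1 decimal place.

cos θ = 1 − 2f = 0.640, giving a principal value of 50.2°.
Waxing ⇒ before full, so θ = 50.2°.
That fraction of the synodic month is 50.2/360 × 29.5 d ≈ 4.11 d.

4.1 days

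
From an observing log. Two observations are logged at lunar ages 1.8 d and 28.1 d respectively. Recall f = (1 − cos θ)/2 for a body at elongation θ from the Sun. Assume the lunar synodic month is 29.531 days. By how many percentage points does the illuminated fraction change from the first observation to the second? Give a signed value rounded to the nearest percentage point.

First observation: θ = 360°·1.8/29.531 = 21.9°, so f = 0.036.
Second observation: θ = 342.6°, f = 0.023.
Δf = 0.023 − 0.036 = -0.013, i.e. -1 pp.

-1 pp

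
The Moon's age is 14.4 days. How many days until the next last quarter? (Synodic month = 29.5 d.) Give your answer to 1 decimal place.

7.7 days

Last quarter occurs at elongation 270°, i.e. at age 29.5 × 270/360 = 22.125 d.
That is 22.125 − 14.4 = 7.725 days ahead.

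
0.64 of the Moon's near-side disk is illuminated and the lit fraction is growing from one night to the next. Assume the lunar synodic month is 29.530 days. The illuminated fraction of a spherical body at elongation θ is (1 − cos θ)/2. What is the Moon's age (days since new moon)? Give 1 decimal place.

cos θ = 1 − 2f = -0.280, giving a principal value of 106.3°.
Waxing ⇒ before full, so θ = 106.3°.
Age = 29.530 × 106.3°/360° ≈ 8.72 days.

8.7 days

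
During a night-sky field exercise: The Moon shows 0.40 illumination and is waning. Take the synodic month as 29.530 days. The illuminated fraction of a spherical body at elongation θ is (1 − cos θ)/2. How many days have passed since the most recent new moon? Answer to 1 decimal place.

cos θ = 1 − 2f = 0.200, giving a principal value of 78.5°.
Waning ⇒ past full, so θ = 360° − 78.5° = 281.5°.
At 360°/29.530 d per day, 281.5° corresponds to 23.09 days.

23.1 days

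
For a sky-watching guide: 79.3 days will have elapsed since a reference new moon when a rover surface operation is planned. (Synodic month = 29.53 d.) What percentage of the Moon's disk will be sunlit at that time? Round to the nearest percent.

79.3 d spans 2 complete synodic months (2 × 29.53 = 59.06 d) plus 20.24 d.
Elongation θ = 360° × 20.24/29.53 ≈ 246.7°.
cos 246.7° = (-0.395), so f = (1 − (-0.395))/2 = 0.697, so 70%.

70%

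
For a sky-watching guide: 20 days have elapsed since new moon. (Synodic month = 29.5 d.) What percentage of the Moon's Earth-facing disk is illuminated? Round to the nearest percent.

The Moon has covered 20/29.5 of its cycle, so θ ≈ 360° × 20/29.5 = 244.1°.
With cos θ = (-0.437), the lit fraction is (1 − (-0.437))/2 ≈ 0.719, so 72%.

72%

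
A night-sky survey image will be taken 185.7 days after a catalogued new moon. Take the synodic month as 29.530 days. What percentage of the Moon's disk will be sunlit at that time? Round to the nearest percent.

185.7/29.530 = 6.289 lunations, so 6 complete cycles and 8.52 d into the next.
Elongation θ = 360° × 8.52/29.530 ≈ 103.9°.
cos 103.9° = (-0.240), so f = (1 − (-0.240))/2 = 0.620, so 62%.

62%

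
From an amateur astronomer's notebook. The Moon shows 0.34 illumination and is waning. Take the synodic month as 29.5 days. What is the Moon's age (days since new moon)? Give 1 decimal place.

Invert f = (1 − cos θ)/2 to get cos θ = 1 − 2(0.34) = 0.320, hence θ₀ = arccos 0.320 = 71.3°.
Waning ⇒ past full, so θ = 360° − 71.3° = 288.7°.
At 360°/29.5 d per day, 288.7° corresponds to 23.65 days.

23.7 days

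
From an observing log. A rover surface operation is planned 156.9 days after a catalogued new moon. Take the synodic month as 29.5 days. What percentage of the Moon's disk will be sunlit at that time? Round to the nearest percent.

156.9/29.5 = 5.319 lunations, so 5 complete cycles and 9.40 d into the next.
Phase angle: θ = 360°·(9.40 d)/(29.5 d) = 114.7°.
Illuminated fraction = (1 − cos 114.7°)/2 = (1 − (-0.418))/2 ≈ 0.709, so 71%.

71%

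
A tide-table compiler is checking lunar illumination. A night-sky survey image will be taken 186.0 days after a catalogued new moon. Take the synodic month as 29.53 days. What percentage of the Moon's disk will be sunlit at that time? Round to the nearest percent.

65%

186.0 d spans 6 complete synodic months (6 × 29.53 = 177.18 d) plus 8.82 d.
The Moon has covered 8.82/29.53 of its cycle, so θ ≈ 360° × 8.82/29.53 = 107.5°.
Illuminated fraction = (1 − cos 107.5°)/2 = (1 − (-0.301))/2 ≈ 0.651, so 65%.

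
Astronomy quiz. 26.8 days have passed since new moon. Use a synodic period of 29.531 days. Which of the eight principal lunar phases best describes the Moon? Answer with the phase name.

At 26.8/29.531 of the cycle, θ ≈ 327° — the waning crescent range.

waning crescent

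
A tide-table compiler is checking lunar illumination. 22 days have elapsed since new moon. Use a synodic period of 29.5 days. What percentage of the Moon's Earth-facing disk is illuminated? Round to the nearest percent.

Elongation θ = 360° × 22/29.5 ≈ 268.5°.
Illuminated fraction = (1 − cos 268.5°)/2 = (1 − (-0.027))/2 ≈ 0.513, so 51%.

51%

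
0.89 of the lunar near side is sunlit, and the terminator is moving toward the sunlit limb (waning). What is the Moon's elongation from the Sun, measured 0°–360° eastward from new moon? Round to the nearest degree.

219°

cos θ = 1 − 2f = -0.780, giving a principal value of 141.3°.
Waning ⇒ past full, so θ = 360° − 141.3° = 218.7°.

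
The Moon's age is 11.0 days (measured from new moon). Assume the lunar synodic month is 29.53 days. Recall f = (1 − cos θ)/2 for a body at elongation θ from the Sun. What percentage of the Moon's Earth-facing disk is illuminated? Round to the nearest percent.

The Moon has covered 11.0/29.53 of its cycle, so θ ≈ 360° × 11.0/29.53 = 134.1°.
With cos θ = (-0.696), the lit fraction is (1 − (-0.696))/2 ≈ 0.848, so 85%.

85%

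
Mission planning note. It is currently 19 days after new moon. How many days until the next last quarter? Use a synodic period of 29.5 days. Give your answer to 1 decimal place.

Last quarter is 0.75 of the way through the cycle: age 0.75 × 29.5 = 22.125 d.
So 3.125 days remain (22.125 − 19).

3.1 days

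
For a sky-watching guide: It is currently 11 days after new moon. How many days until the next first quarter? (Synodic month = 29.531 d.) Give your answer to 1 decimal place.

First quarter occurs at elongation 90°, i.e. at age 29.531 × 90/360 = 7.383 d.
Already past this cycle's first quarter; the next is at 7.383 + 29.531 = 36.914 d, so 36.914 − 11 = 25.914 days.

25.9 days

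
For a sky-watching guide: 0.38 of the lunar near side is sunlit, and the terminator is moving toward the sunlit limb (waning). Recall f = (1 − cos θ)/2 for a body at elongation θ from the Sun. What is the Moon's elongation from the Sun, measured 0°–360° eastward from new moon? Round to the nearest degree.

284°

From f = (1 − cos θ)/2: cos θ = 1 − 2×0.38 = 0.240; arccos → 76.1°.
Waning ⇒ past full, so θ = 360° − 76.1° = 283.9°.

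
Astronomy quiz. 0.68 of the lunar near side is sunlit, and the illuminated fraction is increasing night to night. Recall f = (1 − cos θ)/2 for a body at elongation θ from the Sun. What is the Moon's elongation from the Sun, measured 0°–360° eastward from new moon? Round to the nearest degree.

cos θ = 1 − 2f = -0.360, giving a principal value of 111.1°.
Waxing ⇒ before full, so θ = 111.1°.

111°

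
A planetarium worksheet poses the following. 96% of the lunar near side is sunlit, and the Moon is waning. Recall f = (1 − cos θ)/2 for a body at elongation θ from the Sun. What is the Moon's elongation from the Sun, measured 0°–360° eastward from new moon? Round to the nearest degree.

From f = (1 − cos θ)/2: cos θ = 1 − 2×0.96 = -0.920; arccos → 156.9°.
Waning ⇒ past full, so θ = 360° − 156.9° = 203.1°.

203°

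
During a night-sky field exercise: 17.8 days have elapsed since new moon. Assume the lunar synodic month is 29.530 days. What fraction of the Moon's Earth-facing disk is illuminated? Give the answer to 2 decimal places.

The Moon has covered 17.8/29.530 of its cycle, so θ ≈ 360° × 17.8/29.530 = 217.0°.
Illuminated fraction = (1 − cos 217.0°)/2 = (1 − (-0.799))/2 ≈ 0.899.

0.90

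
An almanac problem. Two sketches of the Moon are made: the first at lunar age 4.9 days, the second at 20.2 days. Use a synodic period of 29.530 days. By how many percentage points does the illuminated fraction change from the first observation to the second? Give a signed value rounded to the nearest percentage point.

+45 percentage points

θ₁ = 360° × 4.9/29.530 = 59.7°, f₁ = (1 − cos θ₁)/2 = 0.248.
θ₂ = 360° × 20.2/29.530 = 246.3°, f₂ = (1 − cos θ₂)/2 = 0.701.
Change = f₂ − f₁ = +0.453 → +45 percentage points.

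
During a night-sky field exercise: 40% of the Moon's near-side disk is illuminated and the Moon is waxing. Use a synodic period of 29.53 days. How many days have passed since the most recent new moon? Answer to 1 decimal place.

6.4 days

Invert f = (1 − cos θ)/2 to get cos θ = 1 − 2(0.40) = 0.200, hence θ₀ = arccos 0.200 = 78.5°.
Before full moon the principal value applies: θ = 78.5°.
That fraction of the synodic month is 78.5/360 × 29.53 d ≈ 6.44 d.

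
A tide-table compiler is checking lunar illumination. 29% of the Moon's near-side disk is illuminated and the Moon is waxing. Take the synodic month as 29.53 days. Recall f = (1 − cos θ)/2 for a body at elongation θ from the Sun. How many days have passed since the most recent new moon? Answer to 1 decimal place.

From f = (1 − cos θ)/2: cos θ = 1 − 2×0.29 = 0.420; arccos → 65.2°.
Waxing ⇒ before full, so θ = 65.2°.
That fraction of the synodic month is 65.2/360 × 29.53 d ≈ 5.35 d.

5.3 days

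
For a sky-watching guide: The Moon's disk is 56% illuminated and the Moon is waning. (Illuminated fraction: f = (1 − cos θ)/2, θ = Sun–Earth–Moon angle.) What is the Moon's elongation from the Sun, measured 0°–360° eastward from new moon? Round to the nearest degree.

From f = (1 − cos θ)/2: cos θ = 1 − 2×0.56 = -0.120; arccos → 96.9°.
Waning ⇒ past full, so θ = 360° − 96.9° = 263.1°.

263°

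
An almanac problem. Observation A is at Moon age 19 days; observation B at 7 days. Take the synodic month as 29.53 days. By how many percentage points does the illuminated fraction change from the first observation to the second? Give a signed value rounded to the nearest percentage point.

-35 percentage points

θ₁ = 360° × 19/29.53 = 231.6°, f₁ = (1 − cos θ₁)/2 = 0.810.
θ₂ = 360° × 7/29.53 = 85.3°, f₂ = (1 − cos θ₂)/2 = 0.459.
Change = f₂ − f₁ = -0.351 → -35 percentage points.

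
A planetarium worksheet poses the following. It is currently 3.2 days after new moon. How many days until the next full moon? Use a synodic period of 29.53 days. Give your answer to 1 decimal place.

11.6 days

Full moon is 0.5 of the way through the cycle: age 0.5 × 29.53 = 14.765 d.
That is 14.765 − 3.2 = 11.565 days ahead.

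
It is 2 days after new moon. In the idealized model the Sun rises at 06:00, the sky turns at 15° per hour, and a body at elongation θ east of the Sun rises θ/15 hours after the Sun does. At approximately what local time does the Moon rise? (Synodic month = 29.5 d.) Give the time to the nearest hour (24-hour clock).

Elongation θ = 360° × 2/29.5 ≈ 24.4°.
The Moon trails the Sun by θ/15 = 24.4/15 ≈ 1.63 hours.
06:00 + 1.63 h ≈ 07:38 → 08:00 to the nearest hour.

08:00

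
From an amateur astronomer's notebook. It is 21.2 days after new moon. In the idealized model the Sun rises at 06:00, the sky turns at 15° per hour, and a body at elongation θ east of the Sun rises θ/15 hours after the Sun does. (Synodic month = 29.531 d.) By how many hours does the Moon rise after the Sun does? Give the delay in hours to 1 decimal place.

The Moon has covered 21.2/29.531 of its cycle, so θ ≈ 360° × 21.2/29.531 = 258.4°.
The Moon trails the Sun by θ/15 = 258.4/15 ≈ 17.23 hours.
So the Moon rises 17.23 h after the Sun.

17.2 h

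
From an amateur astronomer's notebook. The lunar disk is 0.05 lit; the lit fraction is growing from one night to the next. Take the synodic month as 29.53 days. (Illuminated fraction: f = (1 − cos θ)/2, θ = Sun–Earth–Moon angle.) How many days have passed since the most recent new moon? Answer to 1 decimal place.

Invert f = (1 − cos θ)/2 to get cos θ = 1 − 2(0.05) = 0.900, hence θ₀ = arccos 0.900 = 25.8°.
The Moon is waxing (0°–180°), so θ = 25.8° directly.
At 360°/29.53 d per day, 25.8° corresponds to 2.12 days.

2.1 days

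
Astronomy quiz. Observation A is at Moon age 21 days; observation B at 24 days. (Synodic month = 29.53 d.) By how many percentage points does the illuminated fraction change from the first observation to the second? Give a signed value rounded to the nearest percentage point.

First observation: θ = 360°·21/29.53 = 256.0°, so f = 0.621.
Second observation: θ = 292.6°, f = 0.308.
Δf = 0.308 − 0.621 = -0.313, i.e. -31 pp.

-31 pp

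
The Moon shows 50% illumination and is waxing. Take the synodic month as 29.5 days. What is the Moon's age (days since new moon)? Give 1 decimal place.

7.4 days

From f = (1 − cos θ)/2: cos θ = 1 − 2×0.50 = 0.000; arccos → 90.0°.
Before full moon the principal value applies: θ = 90.0°.
Age = 29.5 × 90.0°/360° ≈ 7.38 days.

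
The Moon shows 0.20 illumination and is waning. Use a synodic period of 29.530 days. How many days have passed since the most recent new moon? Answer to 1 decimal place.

Invert f = (1 − cos θ)/2 to get cos θ = 1 − 2(0.20) = 0.600, hence θ₀ = arccos 0.600 = 53.1°.
Waning ⇒ past full, so θ = 360° − 53.1° = 306.9°.
At 360°/29.530 d per day, 306.9° corresponds to 25.17 days.

25.2 days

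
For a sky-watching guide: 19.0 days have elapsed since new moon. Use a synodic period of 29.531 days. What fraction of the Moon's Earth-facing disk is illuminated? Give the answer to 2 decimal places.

The Moon has covered 19.0/29.531 of its cycle, so θ ≈ 360° × 19.0/29.531 = 231.6°.
cos 231.6° = (-0.621), so f = (1 − (-0.621))/2 = 0.810.

0.81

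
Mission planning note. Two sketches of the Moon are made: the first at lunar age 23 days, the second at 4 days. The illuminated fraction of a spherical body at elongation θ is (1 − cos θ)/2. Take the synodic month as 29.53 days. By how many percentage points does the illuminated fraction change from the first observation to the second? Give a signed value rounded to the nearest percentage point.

-24 percentage points

First observation: θ = 360°·23/29.53 = 280.4°, so f = 0.410.
Second observation: θ = 48.8°, f = 0.170.
Δf = 0.170 − 0.410 = -0.239, i.e. -24 pp.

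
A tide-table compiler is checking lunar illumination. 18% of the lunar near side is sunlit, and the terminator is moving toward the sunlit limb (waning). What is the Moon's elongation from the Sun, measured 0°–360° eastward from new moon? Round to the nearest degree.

310°

cos θ = 1 − 2f = 0.640, giving a principal value of 50.2°.
A waning Moon lies in 180°–360°, so θ = 360° − 50.2° = 309.8°.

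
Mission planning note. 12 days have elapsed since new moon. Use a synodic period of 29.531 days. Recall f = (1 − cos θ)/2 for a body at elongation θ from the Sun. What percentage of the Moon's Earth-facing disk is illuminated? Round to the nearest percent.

The Moon has covered 12/29.531 of its cycle, so θ ≈ 360° × 12/29.531 = 146.3°.
With cos θ = (-0.832), the lit fraction is (1 − (-0.832))/2 ≈ 0.916, so 92%.

92%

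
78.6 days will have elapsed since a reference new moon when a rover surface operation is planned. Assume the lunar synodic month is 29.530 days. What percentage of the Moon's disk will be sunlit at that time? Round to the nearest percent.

78.6/29.530 = 2.662 lunations, so 2 complete cycles and 19.54 d into the next.
The Moon has covered 19.54/29.530 of its cycle, so θ ≈ 360° × 19.54/29.530 = 238.2°.
With cos θ = (-0.527), the lit fraction is (1 − (-0.527))/2 ≈ 0.763, so 76%.

76%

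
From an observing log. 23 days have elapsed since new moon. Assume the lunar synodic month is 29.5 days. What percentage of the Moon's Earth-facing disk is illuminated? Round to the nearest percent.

Phase angle: θ = 360°·(23 d)/(29.5 d) = 280.7°.
cos 280.7° = 0.185, so f = (1 − 0.185)/2 = 0.407, so 41%.

41%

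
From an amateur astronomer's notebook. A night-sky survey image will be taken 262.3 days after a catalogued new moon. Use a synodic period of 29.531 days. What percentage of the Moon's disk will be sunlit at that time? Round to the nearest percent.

262.3 d spans 8 complete synodic months (8 × 29.531 = 236.25 d) plus 26.05 d.
The Moon has covered 26.05/29.531 of its cycle, so θ ≈ 360° × 26.05/29.531 = 317.6°.
With cos θ = 0.738, the lit fraction is (1 − 0.738)/2 ≈ 0.131, so 13%.

13%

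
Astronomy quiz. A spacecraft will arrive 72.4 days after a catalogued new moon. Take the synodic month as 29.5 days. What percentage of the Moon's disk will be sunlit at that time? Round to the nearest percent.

72.4 d spans 2 complete synodic months (2 × 29.5 = 59.00 d) plus 13.40 d.
The Moon has covered 13.40/29.5 of its cycle, so θ ≈ 360° × 13.40/29.5 = 163.5°.
Illuminated fraction = (1 − cos 163.5°)/2 = (1 − (-0.959))/2 ≈ 0.979, so 98%.

98%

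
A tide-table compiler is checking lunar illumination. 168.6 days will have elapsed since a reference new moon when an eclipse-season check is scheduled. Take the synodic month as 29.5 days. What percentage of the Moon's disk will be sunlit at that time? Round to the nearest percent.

61%

168.6/29.5 = 5.715 lunations, so 5 complete cycles and 21.10 d into the next.
The Moon has covered 21.10/29.5 of its cycle, so θ ≈ 360° × 21.10/29.5 = 257.5°.
With cos θ = (-0.217), the lit fraction is (1 − (-0.217))/2 ≈ 0.608, so 61%.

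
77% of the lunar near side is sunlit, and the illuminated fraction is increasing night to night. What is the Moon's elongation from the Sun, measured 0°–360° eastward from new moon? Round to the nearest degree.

From f = (1 − cos θ)/2: cos θ = 1 − 2×0.77 = -0.540; arccos → 122.7°.
Before full moon the principal value applies: θ = 122.7°.

123°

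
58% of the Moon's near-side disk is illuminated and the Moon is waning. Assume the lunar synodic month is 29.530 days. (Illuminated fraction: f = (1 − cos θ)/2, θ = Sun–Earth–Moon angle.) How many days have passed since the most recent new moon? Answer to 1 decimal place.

cos θ = 1 − 2f = -0.160, giving a principal value of 99.2°.
Since the Moon is past full (waning), take the reflex angle: θ = 360° − 99.2° = 260.8°.
At 360°/29.530 d per day, 260.8° corresponds to 21.39 days.

21.4 days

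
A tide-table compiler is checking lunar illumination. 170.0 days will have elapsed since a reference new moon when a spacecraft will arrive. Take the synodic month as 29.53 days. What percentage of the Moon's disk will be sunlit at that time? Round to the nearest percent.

48%

170.0 d spans 5 complete synodic months (5 × 29.53 = 147.65 d) plus 22.35 d.
Phase angle: θ = 360°·(22.35 d)/(29.53 d) = 272.5°.
With cos θ = 0.043, the lit fraction is (1 − 0.043)/2 ≈ 0.478, so 48%.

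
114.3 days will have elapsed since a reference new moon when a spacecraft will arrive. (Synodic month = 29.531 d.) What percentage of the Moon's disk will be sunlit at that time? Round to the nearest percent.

Reduce mod P: 114.3 − 3×29.531 = 25.71 d into the current lunation.
Phase angle: θ = 360°·(25.71 d)/(29.531 d) = 313.4°.
Illuminated fraction = (1 − cos 313.4°)/2 = (1 − 0.687)/2 ≈ 0.157, so 16%.

16%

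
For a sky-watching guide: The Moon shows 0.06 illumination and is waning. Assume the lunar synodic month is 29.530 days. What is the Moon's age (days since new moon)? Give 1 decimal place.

27.2 days

Invert f = (1 − cos θ)/2 to get cos θ = 1 − 2(0.06) = 0.880, hence θ₀ = arccos 0.880 = 28.4°.
Since the Moon is past full (waning), take the reflex angle: θ = 360° − 28.4° = 331.6°.
At 360°/29.530 d per day, 331.6° corresponds to 27.20 days.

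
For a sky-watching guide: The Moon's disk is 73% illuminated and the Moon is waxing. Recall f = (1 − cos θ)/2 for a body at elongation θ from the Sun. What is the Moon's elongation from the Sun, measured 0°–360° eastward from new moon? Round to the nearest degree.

117°

Invert f = (1 − cos θ)/2 to get cos θ = 1 − 2(0.73) = -0.460, hence θ₀ = arccos -0.460 = 117.4°.
The Moon is waxing (0°–180°), so θ = 117.4° directly.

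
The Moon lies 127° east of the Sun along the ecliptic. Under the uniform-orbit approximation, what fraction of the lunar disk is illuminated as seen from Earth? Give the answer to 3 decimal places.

f = (1 − cos 127°)/2 = (1 − (-0.602))/2 ≈ 0.801.

0.801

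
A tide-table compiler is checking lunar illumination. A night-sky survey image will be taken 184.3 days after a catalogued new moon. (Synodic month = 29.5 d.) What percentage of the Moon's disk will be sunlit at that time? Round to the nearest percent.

49%

Reduce mod P: 184.3 − 6×29.5 = 7.30 d into the current lunation.
The Moon has covered 7.30/29.5 of its cycle, so θ ≈ 360° × 7.30/29.5 = 89.1°.
cos 89.1° = 0.016, so f = (1 − 0.016)/2 = 0.492, so 49%.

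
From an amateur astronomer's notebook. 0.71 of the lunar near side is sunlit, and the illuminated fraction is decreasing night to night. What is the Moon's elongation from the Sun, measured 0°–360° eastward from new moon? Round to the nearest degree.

cos θ = 1 − 2f = -0.420, giving a principal value of 114.8°.
Since the Moon is past full (waning), take the reflex angle: θ = 360° − 114.8° = 245.2°.

245°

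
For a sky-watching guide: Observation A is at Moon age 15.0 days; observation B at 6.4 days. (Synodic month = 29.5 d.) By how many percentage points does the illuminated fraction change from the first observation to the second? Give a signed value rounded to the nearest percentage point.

θ₁ = 360° × 15.0/29.5 = 183.1°, f₁ = (1 − cos θ₁)/2 = 0.999.
θ₂ = 360° × 6.4/29.5 = 78.1°, f₂ = (1 − cos θ₂)/2 = 0.397.
Change = f₂ − f₁ = -0.602 → -60 percentage points.

-60 pp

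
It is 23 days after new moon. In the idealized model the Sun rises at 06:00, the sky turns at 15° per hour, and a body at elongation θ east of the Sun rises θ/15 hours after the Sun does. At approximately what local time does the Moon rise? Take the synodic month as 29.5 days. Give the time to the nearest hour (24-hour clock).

Phase angle: θ = 360°·(23 d)/(29.5 d) = 280.7°.
The Moon trails the Sun by θ/15 = 280.7/15 ≈ 18.71 hours.
06:00 + 18.71 h ≈ 00:43 → 01:00 to the nearest hour.

01:00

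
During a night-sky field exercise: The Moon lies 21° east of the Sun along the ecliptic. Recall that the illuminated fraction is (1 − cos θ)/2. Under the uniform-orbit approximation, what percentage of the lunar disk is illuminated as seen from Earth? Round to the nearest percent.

f = (1 − cos 21°)/2 = (1 − 0.934)/2 ≈ 0.033, i.e. 3%.

3%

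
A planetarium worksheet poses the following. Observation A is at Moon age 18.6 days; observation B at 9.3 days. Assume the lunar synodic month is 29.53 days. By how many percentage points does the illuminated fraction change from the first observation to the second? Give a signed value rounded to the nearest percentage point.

-14 percentage points

First observation: θ = 360°·18.6/29.53 = 226.8°, so f = 0.843.
Second observation: θ = 113.4°, f = 0.698.
Δf = 0.698 − 0.843 = -0.144, i.e. -14 pp.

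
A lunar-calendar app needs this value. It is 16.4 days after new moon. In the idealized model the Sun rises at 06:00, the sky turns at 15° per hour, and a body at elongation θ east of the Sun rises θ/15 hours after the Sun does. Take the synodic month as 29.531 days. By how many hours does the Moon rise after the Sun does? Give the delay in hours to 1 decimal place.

Phase angle: θ = 360°·(16.4 d)/(29.531 d) = 199.9°.
At 15° of sky rotation per hour, 199.9° corresponds to a 13.33 h lag.
So the Moon rises 13.33 h after the Sun.

13.3 h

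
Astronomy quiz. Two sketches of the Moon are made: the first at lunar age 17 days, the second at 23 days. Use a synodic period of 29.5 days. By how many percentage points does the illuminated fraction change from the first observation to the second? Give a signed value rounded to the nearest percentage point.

-54 pp

θ₁ = 360° × 17/29.5 = 207.5°, f₁ = (1 − cos θ₁)/2 = 0.944.
θ₂ = 360° × 23/29.5 = 280.7°, f₂ = (1 − cos θ₂)/2 = 0.407.
Change = f₂ − f₁ = -0.536 → -54 percentage points.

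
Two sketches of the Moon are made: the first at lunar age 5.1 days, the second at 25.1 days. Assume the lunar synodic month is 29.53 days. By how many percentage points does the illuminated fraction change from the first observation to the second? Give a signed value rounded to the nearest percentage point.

-6 pp

θ₁ = 360° × 5.1/29.53 = 62.2°, f₁ = (1 − cos θ₁)/2 = 0.267.
θ₂ = 360° × 25.1/29.53 = 306.0°, f₂ = (1 − cos θ₂)/2 = 0.206.
Change = f₂ − f₁ = -0.060 → -6 percentage points.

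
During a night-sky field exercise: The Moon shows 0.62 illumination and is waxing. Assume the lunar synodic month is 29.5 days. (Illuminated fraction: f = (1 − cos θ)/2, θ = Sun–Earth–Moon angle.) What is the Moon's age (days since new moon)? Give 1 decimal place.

8.5 days

From f = (1 − cos θ)/2: cos θ = 1 − 2×0.62 = -0.240; arccos → 103.9°.
Before full moon the principal value applies: θ = 103.9°.
At 360°/29.5 d per day, 103.9° corresponds to 8.51 days.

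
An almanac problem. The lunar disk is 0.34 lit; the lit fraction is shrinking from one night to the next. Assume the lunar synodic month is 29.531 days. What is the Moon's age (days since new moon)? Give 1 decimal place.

23.7 days

Invert f = (1 − cos θ)/2 to get cos θ = 1 − 2(0.34) = 0.320, hence θ₀ = arccos 0.320 = 71.3°.
Waning ⇒ past full, so θ = 360° − 71.3° = 288.7°.
Age = 29.531 × 288.7°/360° ≈ 23.68 days.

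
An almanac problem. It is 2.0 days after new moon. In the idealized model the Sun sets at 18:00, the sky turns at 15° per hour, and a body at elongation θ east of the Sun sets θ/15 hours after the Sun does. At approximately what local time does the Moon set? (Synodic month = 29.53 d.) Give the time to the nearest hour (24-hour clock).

Phase angle: θ = 360°·(2.0 d)/(29.53 d) = 24.4°.
At 15° of sky rotation per hour, 24.4° corresponds to a 1.63 h lag.
18:00 + 1.63 h ≈ 19:38 → 20:00 to the nearest hour.

20:00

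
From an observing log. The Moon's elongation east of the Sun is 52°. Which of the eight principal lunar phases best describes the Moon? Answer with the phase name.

52° lies in the waxing crescent sector of the 8-phase cycle.

waxing crescent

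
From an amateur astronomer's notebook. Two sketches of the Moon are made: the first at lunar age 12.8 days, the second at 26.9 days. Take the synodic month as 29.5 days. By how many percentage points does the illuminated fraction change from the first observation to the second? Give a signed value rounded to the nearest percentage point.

θ₁ = 360° × 12.8/29.5 = 156.2°, f₁ = (1 − cos θ₁)/2 = 0.957.
θ₂ = 360° × 26.9/29.5 = 328.3°, f₂ = (1 − cos θ₂)/2 = 0.075.
Change = f₂ − f₁ = -0.883 → -88 percentage points.

-88 pp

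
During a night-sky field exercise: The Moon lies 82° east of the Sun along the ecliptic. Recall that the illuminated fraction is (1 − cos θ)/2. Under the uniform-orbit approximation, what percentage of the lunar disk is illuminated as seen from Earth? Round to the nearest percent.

43%

Half-versine of 82°: (1 − 0.139)/2 = 0.430, i.e. 43%.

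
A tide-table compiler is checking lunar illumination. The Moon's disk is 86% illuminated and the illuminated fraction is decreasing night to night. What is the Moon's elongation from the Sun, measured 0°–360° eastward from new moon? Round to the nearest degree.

224°

Invert f = (1 − cos θ)/2 to get cos θ = 1 − 2(0.86) = -0.720, hence θ₀ = arccos -0.720 = 136.1°.
Waning ⇒ past full, so θ = 360° − 136.1° = 223.9°.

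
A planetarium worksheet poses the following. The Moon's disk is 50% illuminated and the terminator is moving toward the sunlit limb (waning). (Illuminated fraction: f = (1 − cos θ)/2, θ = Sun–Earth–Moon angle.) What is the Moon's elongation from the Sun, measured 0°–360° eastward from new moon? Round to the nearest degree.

Invert f = (1 − cos θ)/2 to get cos θ = 1 − 2(0.50) = 0.000, hence θ₀ = arccos 0.000 = 90.0°.
Waning ⇒ past full, so θ = 360° − 90.0° = 270.0°.

270°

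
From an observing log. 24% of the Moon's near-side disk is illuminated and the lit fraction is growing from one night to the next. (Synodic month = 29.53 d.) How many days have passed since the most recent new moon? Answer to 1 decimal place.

4.8 days

cos θ = 1 − 2f = 0.520, giving a principal value of 58.7°.
The Moon is waxing (0°–180°), so θ = 58.7° directly.
Age = 29.53 × 58.7°/360° ≈ 4.81 days.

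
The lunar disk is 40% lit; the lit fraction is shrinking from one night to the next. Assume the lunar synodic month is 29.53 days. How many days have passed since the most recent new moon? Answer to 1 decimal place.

cos θ = 1 − 2f = 0.200, giving a principal value of 78.5°.
A waning Moon lies in 180°–360°, so θ = 360° − 78.5° = 281.5°.
That fraction of the synodic month is 281.5/360 × 29.53 d ≈ 23.09 d.

23.1 days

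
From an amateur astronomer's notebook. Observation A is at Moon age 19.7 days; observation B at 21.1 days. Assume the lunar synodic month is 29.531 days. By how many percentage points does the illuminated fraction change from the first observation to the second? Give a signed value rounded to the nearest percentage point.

-14 pp

θ₁ = 360° × 19.7/29.531 = 240.2°, f₁ = (1 − cos θ₁)/2 = 0.749.
θ₂ = 360° × 21.1/29.531 = 257.2°, f₂ = (1 − cos θ₂)/2 = 0.611.
Change = f₂ − f₁ = -0.138 → -14 percentage points.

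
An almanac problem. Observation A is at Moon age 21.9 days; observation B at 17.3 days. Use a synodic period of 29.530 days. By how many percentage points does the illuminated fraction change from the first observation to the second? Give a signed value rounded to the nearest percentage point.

+40 pp

θ₁ = 360° × 21.9/29.530 = 267.0°, f₁ = (1 − cos θ₁)/2 = 0.526.
θ₂ = 360° × 17.3/29.530 = 210.9°, f₂ = (1 − cos θ₂)/2 = 0.929.
Change = f₂ − f₁ = +0.403 → +40 percentage points.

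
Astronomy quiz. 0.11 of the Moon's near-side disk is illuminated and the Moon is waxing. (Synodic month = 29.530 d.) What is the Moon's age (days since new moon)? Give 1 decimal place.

3.2 days

Invert f = (1 − cos θ)/2 to get cos θ = 1 − 2(0.11) = 0.780, hence θ₀ = arccos 0.780 = 38.7°.
Waxing ⇒ before full, so θ = 38.7°.
At 360°/29.530 d per day, 38.7° corresponds to 3.18 days.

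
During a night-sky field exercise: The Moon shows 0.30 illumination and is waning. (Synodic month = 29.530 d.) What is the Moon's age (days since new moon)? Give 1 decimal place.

24.1 days

cos θ = 1 − 2f = 0.400, giving a principal value of 66.4°.
A waning Moon lies in 180°–360°, so θ = 360° − 66.4° = 293.6°.
That fraction of the synodic month is 293.6/360 × 29.530 d ≈ 24.08 d.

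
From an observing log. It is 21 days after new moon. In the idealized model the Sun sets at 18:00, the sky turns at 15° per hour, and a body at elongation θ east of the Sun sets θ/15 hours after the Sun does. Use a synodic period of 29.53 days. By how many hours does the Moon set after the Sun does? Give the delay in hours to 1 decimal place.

Phase angle: θ = 360°·(21 d)/(29.53 d) = 256.0°.
At 15° of sky rotation per hour, 256.0° corresponds to a 17.07 h lag.
So the Moon sets 17.07 h after the Sun.

17.1 h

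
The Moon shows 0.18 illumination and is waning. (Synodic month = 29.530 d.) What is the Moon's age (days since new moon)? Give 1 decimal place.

25.4 days

From f = (1 − cos θ)/2: cos θ = 1 − 2×0.18 = 0.640; arccos → 50.2°.
Since the Moon is past full (waning), take the reflex angle: θ = 360° − 50.2° = 309.8°.
At 360°/29.530 d per day, 309.8° corresponds to 25.41 days.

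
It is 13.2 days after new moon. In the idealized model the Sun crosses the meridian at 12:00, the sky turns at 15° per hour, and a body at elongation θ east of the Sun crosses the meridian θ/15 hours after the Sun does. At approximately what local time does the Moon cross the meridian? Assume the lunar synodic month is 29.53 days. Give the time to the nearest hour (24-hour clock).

Phase angle: θ = 360°·(13.2 d)/(29.53 d) = 160.9°.
At 15° of sky rotation per hour, 160.9° corresponds to a 10.73 h lag.
12:00 + 10.73 h ≈ 22:44 → 23:00 to the nearest hour.

23:00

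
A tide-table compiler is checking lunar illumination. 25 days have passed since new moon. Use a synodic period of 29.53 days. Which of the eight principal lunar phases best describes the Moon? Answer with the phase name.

waning crescent

θ ≈ 360° × 25/29.53 = 305°, which falls in the waning crescent sector.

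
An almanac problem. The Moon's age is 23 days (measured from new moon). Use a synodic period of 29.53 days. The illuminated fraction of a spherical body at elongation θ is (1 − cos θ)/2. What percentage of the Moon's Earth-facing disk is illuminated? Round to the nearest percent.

The Moon has covered 23/29.53 of its cycle, so θ ≈ 360° × 23/29.53 = 280.4°.
With cos θ = 0.180, the lit fraction is (1 − 0.180)/2 ≈ 0.410, so 41%.

41%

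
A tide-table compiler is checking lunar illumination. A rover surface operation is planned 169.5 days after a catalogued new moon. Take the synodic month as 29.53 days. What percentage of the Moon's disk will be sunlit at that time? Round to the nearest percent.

169.5/29.53 = 5.740 lunations, so 5 complete cycles and 21.85 d into the next.
Elongation θ = 360° × 21.85/29.53 ≈ 266.4°.
Illuminated fraction = (1 − cos 266.4°)/2 = (1 − (-0.063))/2 ≈ 0.532, so 53%.

53%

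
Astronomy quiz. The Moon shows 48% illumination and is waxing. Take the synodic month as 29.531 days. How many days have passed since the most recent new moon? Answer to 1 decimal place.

7.2 days

cos θ = 1 − 2f = 0.040, giving a principal value of 87.7°.
Before full moon the principal value applies: θ = 87.7°.
At 360°/29.531 d per day, 87.7° corresponds to 7.19 days.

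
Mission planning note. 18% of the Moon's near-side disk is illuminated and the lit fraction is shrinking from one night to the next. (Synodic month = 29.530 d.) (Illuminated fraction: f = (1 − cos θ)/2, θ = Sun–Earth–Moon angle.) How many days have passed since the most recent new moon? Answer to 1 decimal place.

25.4 days

From f = (1 − cos θ)/2: cos θ = 1 − 2×0.18 = 0.640; arccos → 50.2°.
Since the Moon is past full (waning), take the reflex angle: θ = 360° − 50.2° = 309.8°.
That fraction of the synodic month is 309.8/360 × 29.530 d ≈ 25.41 d.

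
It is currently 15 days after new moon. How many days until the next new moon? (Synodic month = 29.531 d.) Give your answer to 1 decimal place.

The next new moon completes the synodic month: 29.531 − 15 = 14.531 days.

14.5 days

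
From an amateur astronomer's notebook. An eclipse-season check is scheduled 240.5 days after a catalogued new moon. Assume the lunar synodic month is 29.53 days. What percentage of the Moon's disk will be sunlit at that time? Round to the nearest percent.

19%

240.5 d spans 8 complete synodic months (8 × 29.53 = 236.24 d) plus 4.26 d.
Elongation θ = 360° × 4.26/29.53 ≈ 51.9°.
cos 51.9° = 0.617, so f = (1 − 0.617)/2 = 0.192, so 19%.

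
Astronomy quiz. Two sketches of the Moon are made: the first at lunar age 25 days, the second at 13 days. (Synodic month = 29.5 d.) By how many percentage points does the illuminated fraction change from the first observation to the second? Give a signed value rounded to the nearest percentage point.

First observation: θ = 360°·25/29.5 = 305.1°, so f = 0.213.
Second observation: θ = 158.6°, f = 0.966.
Δf = 0.966 − 0.213 = +0.753, i.e. +75 pp.

+75 pp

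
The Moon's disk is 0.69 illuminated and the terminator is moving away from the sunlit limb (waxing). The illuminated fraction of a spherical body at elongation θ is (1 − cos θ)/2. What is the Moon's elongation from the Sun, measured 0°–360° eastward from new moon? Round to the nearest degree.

Invert f = (1 − cos θ)/2 to get cos θ = 1 − 2(0.69) = -0.380, hence θ₀ = arccos -0.380 = 112.3°.
Before full moon the principal value applies: θ = 112.3°.

112°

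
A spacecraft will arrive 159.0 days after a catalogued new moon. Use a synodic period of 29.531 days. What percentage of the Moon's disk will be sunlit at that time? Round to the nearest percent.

Reduce mod P: 159.0 − 5×29.531 = 11.34 d into the current lunation.
Elongation θ = 360° × 11.34/29.531 ≈ 138.3°.
With cos θ = (-0.747), the lit fraction is (1 − (-0.747))/2 ≈ 0.873, so 87%.

87%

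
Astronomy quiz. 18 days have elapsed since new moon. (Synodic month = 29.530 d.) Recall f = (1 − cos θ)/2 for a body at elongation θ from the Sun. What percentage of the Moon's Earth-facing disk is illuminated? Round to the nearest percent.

89%

The Moon has covered 18/29.530 of its cycle, so θ ≈ 360° × 18/29.530 = 219.4°.
cos 219.4° = (-0.772), so f = (1 − (-0.772))/2 = 0.886, so 89%.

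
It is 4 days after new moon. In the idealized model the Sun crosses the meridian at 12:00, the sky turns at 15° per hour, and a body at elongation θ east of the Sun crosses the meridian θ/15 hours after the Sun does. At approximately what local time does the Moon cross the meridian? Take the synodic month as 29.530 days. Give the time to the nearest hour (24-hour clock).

15:00

Elongation θ = 360° × 4/29.530 ≈ 48.8°.
The Moon trails the Sun by θ/15 = 48.8/15 ≈ 3.25 hours.
12:00 + 3.25 h ≈ 15:15 → 15:00 to the nearest hour.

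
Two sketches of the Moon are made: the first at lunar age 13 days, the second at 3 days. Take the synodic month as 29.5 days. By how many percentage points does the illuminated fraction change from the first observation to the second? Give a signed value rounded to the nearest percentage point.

θ₁ = 360° × 13/29.5 = 158.6°, f₁ = (1 − cos θ₁)/2 = 0.966.
θ₂ = 360° × 3/29.5 = 36.6°, f₂ = (1 − cos θ₂)/2 = 0.099.
Change = f₂ − f₁ = -0.867 → -87 percentage points.

-87 pp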